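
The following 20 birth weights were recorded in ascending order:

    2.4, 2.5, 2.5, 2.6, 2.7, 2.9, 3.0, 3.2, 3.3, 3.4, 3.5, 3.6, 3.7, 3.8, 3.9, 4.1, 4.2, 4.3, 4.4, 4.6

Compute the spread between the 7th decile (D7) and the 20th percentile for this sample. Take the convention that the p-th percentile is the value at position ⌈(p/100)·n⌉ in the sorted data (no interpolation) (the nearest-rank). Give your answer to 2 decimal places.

n = 20.
P20: rank ⌈20/100·20⌉ = 4 → 2.6.
P70: rank ⌈70/100·20⌉ = 14 → 3.8.
Difference: 3.8 − 2.6 = 1.2.

1.20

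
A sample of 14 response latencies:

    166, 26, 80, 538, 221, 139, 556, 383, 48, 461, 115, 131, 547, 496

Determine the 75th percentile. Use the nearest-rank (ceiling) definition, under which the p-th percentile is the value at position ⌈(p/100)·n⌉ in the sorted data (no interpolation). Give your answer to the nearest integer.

496

Sorted: 26, 48, 80, 115, 131, 139, 166, 221, 383, 461, 496, 538, 547, 556.
n = 14.
Position = ⌈75/100 · 14⌉ = ⌈10.5⌉ = 11.
The value at rank 11 is 496.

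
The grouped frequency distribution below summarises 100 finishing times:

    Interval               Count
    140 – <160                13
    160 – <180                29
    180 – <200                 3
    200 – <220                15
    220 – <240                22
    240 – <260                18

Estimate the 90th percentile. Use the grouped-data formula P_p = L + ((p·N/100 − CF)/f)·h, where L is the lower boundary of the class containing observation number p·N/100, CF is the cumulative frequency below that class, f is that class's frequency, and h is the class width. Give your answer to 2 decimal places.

248.89

N = 100; target position k = 90/100 · 100 = 90.
Cumulative frequencies: 13, 42, 45, 60, 82, 100.
Observation 90 falls in the class 240 – <260.
L = 240, CF = 82, f = 18, h = 20.
P90 = 240 + ((90 − 82)/18)·20 = 240 + 8.88889 = 248.889.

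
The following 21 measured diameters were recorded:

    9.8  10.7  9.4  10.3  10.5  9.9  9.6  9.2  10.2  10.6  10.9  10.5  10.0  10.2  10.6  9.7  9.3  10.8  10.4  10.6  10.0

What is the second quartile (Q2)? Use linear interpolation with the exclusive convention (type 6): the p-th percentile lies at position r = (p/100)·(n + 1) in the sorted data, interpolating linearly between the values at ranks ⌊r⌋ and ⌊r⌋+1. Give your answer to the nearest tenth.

10.2

Sorted: 9.2, 9.3, 9.4, 9.6, 9.7, 9.8, 9.9, 10.0, 10.0, 10.2, 10.2, 10.3, 10.4, 10.5, 10.5, 10.6, 10.6, 10.6, 10.7, 10.8, 10.9.
n = 21.
r = (50/100)·(21 + 1) = 11.
r is an integer, so P50 is the value at rank 11: 10.2.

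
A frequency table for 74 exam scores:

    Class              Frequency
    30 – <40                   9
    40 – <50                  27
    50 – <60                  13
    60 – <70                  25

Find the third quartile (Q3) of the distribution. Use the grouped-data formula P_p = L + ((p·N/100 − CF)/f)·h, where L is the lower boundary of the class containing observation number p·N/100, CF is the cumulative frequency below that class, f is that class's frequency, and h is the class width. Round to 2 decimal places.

62.60

N = 74; target position k = 75/100 · 74 = 55.5.
Cumulative frequencies: 9, 36, 49, 74.
Observation 55.5 falls in the class 60 – <70.
L = 60, CF = 49, f = 25, h = 10.
P75 = 60 + ((55.5 − 49)/25)·10 = 60 + 2.6 = 62.6.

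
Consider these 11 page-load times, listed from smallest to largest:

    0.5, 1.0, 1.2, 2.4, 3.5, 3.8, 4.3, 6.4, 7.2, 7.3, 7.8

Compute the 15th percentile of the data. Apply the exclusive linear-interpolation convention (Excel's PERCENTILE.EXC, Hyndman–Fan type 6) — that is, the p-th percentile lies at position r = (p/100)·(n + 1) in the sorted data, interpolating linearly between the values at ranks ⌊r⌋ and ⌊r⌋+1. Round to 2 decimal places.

n = 11.
r = (15/100)·(11 + 1) = 1.8.
Rank 1 is 0.5 and rank 2 is 1.0.
Interpolate: 0.5 + 0.8·(1.0 − 0.5) = 0.5 + 0.8·0.5 = 0.9.

0.90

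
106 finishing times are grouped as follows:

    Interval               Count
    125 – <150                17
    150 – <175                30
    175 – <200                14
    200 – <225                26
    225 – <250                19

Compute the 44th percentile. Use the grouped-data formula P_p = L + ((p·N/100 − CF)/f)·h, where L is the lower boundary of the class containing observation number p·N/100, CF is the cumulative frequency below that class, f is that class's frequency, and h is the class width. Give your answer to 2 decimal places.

N = 106; target position k = 44/100 · 106 = 46.64.
Cumulative frequencies: 17, 47, 61, 87, 106.
Observation 46.64 falls in the class 150 – <175.
L = 150, CF = 17, f = 30, h = 25.
P44 = 150 + ((46.64 − 17)/30)·25 = 150 + 24.7 = 174.7.

174.70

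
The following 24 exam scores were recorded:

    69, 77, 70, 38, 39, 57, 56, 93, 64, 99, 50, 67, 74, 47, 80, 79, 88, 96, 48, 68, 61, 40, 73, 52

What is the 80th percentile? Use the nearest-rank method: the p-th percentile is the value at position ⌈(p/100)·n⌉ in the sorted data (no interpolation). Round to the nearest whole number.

80

Sorted: 38, 39, 40, 47, 48, 50, 52, 56, 57, 61, 64, 67, 68, 69, 70, 73, 74, 77, 79, 80, 88, 93, 96, 99.
n = 24.
Position = ⌈80/100 · 24⌉ = ⌈19.2⌉ = 20.
The value at rank 20 is 80.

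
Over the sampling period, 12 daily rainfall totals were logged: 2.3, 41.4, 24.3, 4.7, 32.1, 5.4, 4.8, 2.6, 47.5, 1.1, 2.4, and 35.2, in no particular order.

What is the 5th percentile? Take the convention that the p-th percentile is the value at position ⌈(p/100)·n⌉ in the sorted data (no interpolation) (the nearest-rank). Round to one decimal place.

1.1

Sorted: 1.1, 2.3, 2.4, 2.6, 4.7, 4.8, 5.4, 24.3, 32.1, 35.2, 41.4, 47.5.
n = 12.
Position = ⌈5/100 · 12⌉ = ⌈0.6⌉ = 1.
The value at rank 1 is 1.1.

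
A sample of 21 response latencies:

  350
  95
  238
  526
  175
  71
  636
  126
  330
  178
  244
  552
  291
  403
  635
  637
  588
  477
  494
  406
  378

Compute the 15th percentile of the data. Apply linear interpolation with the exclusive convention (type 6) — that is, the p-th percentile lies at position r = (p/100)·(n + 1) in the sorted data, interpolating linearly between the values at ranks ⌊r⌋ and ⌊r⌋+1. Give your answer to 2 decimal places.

140.70

Sorted: 71, 95, 126, 175, 178, 238, 244, 291, 330, 350, 378, 403, 406, 477, 494, 526, 552, 588, 635, 636, 637.
n = 21.
r = (15/100)·(21 + 1) = 3.3.
Rank 3 is 126 and rank 4 is 175.
Interpolate: 126 + 0.3·(175 − 126) = 126 + 0.3·49 = 140.7.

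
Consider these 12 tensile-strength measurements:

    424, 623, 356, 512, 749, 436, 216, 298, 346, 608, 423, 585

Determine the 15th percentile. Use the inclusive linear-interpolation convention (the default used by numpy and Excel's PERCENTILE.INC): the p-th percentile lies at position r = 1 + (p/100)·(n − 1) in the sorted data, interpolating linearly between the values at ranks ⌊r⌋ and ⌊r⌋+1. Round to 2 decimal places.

Sorted: 216, 298, 346, 356, 423, 424, 436, 512, 585, 608, 623, 749.
n = 12.
r = 1 + (15/100)·(12 − 1) = 1 + 1.65 = 2.65.
Rank 2 is 298 and rank 3 is 346.
Interpolate: 298 + 0.65·(346 − 298) = 298 + 0.65·48 = 329.2.

329.20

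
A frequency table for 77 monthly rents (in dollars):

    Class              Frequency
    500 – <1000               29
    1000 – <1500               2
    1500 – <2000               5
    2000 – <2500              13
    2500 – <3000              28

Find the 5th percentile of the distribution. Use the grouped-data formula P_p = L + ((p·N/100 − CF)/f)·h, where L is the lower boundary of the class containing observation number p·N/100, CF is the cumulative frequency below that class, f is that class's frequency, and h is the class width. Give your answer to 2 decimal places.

N = 77; target position k = 5/100 · 77 = 3.85.
Cumulative frequencies: 29, 31, 36, 49, 77.
Observation 3.85 falls in the class 500 – <1000.
L = 500, CF = 0, f = 29, h = 500.
P5 = 500 + ((3.85 − 0)/29)·500 = 500 + 66.3793 = 566.379.

566.38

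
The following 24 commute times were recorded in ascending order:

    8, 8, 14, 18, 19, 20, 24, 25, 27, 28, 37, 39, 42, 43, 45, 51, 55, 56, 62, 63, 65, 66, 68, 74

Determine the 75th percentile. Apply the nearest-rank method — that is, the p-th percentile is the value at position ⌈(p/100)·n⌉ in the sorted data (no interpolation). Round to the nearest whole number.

n = 24.
Position = ⌈75/100 · 24⌉ = ⌈18⌉ = 18.
The value at rank 18 is 56.

56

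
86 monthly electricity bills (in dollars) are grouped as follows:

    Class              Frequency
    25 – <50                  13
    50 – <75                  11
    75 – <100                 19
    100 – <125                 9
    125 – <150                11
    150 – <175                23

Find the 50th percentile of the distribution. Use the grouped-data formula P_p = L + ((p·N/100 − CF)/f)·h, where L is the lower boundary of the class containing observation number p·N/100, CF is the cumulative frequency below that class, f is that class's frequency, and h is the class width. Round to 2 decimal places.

N = 86; target position k = 50/100 · 86 = 43.
Cumulative frequencies: 13, 24, 43, 52, 63, 86.
Observation 43 falls in the class 75 – <100.
L = 75, CF = 24, f = 19, h = 25.
P50 = 75 + ((43 − 24)/19)·25 = 75 + 25 = 100.

100.00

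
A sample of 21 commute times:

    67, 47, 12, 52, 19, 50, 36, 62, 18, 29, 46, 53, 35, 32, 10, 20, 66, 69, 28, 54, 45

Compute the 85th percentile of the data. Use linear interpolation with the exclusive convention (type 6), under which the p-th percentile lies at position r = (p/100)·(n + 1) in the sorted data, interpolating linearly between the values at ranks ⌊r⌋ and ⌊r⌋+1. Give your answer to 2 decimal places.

64.80

Sorted: 10, 12, 18, 19, 20, 28, 29, 32, 35, 36, 45, 46, 47, 50, 52, 53, 54, 62, 66, 67, 69.
n = 21.
r = (85/100)·(21 + 1) = 18.7.
Rank 18 is 62 and rank 19 is 66.
Interpolate: 62 + 0.7·(66 − 62) = 62 + 0.7·4 = 64.8.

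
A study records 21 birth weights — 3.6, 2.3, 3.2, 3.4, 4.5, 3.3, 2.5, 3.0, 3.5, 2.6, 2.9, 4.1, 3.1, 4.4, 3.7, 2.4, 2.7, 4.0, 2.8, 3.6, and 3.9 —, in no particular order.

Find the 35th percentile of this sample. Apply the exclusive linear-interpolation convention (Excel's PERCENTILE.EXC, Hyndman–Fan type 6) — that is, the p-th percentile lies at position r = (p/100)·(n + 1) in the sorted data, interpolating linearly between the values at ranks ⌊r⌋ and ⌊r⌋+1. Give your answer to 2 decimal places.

2.97

Sorted: 2.3, 2.4, 2.5, 2.6, 2.7, 2.8, 2.9, 3.0, 3.1, 3.2, 3.3, 3.4, 3.5, 3.6, 3.6, 3.7, 3.9, 4.0, 4.1, 4.4, 4.5.
n = 21.
r = (35/100)·(21 + 1) = 7.7.
Rank 7 is 2.9 and rank 8 is 3.0.
Interpolate: 2.9 + 0.7·(3.0 − 2.9) = 2.9 + 0.7·0.1 = 2.97.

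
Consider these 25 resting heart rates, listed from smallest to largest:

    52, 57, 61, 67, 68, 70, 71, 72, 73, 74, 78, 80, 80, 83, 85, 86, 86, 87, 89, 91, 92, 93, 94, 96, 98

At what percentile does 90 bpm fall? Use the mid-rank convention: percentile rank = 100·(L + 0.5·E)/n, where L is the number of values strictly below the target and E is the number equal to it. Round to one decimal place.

Count below 90: L = 19; count equal: E = 0; n = 25.
Percentile rank = 100·(19 + 0.5·0)/25 = 100·19/25 = 76.

76.0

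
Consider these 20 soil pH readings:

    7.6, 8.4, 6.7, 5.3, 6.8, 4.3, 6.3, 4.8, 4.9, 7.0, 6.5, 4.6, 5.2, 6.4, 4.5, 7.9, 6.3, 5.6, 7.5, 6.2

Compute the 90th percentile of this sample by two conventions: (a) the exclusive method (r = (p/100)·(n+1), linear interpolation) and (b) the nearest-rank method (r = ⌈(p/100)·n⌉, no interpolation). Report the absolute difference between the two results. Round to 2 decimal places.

0.27

Sorted: 4.3, 4.5, 4.6, 4.8, 4.9, 5.2, 5.3, 5.6, 6.2, 6.3, 6.3, 6.4, 6.5, 6.7, 6.8, 7.0, 7.5, 7.6, 7.9, 8.4.
n = 20.
(a) r = 18.9; between ranks 18 (7.6) and 19 (7.9): 7.87.
(b) the nearest-rank method: rank 18 → 7.6.
|7.87 − 7.6| = 0.27.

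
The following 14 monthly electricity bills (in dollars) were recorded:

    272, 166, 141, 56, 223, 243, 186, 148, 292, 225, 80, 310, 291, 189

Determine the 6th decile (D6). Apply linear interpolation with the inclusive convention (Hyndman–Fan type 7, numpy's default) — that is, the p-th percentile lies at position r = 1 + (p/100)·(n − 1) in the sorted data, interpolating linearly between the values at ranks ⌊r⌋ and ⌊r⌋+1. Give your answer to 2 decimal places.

224.60

Sorted: 56, 80, 141, 148, 166, 186, 189, 223, 225, 243, 272, 291, 292, 310.
n = 14.
r = 1 + (60/100)·(14 − 1) = 1 + 7.8 = 8.8.
Rank 8 is 223 and rank 9 is 225.
Interpolate: 223 + 0.8·(225 − 223) = 223 + 0.8·2 = 224.6.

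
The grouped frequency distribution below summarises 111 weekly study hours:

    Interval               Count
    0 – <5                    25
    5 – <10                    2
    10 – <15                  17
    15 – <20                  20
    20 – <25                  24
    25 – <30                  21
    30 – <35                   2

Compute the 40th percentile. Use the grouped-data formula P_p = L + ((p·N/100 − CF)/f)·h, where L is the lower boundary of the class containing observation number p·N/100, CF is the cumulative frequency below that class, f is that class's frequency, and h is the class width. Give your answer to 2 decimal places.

N = 111; target position k = 40/100 · 111 = 44.4.
Cumulative frequencies: 25, 27, 44, 64, 88, 109, 111.
Observation 44.4 falls in the class 15 – <20.
L = 15, CF = 44, f = 20, h = 5.
P40 = 15 + ((44.4 − 44)/20)·5 = 15 + 0.1 = 15.1.

15.10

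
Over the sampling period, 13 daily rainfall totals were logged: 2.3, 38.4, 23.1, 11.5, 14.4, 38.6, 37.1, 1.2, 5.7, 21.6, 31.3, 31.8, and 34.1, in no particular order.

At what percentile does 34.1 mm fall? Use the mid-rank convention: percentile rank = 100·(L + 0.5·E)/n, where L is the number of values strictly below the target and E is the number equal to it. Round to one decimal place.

Sorted: 1.2, 2.3, 5.7, 11.5, 14.4, 21.6, 23.1, 31.3, 31.8, 34.1, 37.1, 38.4, 38.6.
Count below 34.1: L = 9; count equal: E = 1; n = 13.
Percentile rank = 100·(9 + 0.5·1)/13 = 100·9.5/13 = 73.08.

73.1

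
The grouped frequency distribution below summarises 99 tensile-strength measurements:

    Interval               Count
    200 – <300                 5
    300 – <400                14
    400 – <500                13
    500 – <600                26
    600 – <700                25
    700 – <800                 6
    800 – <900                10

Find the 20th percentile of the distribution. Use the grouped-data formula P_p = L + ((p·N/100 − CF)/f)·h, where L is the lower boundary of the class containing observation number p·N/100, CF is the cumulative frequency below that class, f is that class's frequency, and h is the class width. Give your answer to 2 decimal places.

406.15

N = 99; target position k = 20/100 · 99 = 19.8.
Cumulative frequencies: 5, 19, 32, 58, 83, 89, 99.
Observation 19.8 falls in the class 400 – <500.
L = 400, CF = 19, f = 13, h = 100.
P20 = 400 + ((19.8 − 19)/13)·100 = 400 + 6.15385 = 406.154.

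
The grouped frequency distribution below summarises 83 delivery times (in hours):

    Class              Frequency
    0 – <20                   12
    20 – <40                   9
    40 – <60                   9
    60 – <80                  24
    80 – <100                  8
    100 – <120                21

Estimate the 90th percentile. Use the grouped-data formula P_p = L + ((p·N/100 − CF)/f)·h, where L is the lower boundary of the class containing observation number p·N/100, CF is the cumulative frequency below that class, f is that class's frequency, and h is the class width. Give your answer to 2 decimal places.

N = 83; target position k = 90/100 · 83 = 74.7.
Cumulative frequencies: 12, 21, 30, 54, 62, 83.
Observation 74.7 falls in the class 100 – <120.
L = 100, CF = 62, f = 21, h = 20.
P90 = 100 + ((74.7 − 62)/21)·20 = 100 + 12.0952 = 112.095.

112.10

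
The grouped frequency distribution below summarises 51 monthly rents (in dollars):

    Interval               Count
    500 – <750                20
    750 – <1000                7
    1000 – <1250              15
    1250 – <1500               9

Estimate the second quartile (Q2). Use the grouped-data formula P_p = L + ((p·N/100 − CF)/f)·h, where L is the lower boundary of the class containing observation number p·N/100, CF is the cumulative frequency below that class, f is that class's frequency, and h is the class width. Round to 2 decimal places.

946.43

N = 51; target position k = 50/100 · 51 = 25.5.
Cumulative frequencies: 20, 27, 42, 51.
Observation 25.5 falls in the class 750 – <1000.
L = 750, CF = 20, f = 7, h = 250.
P50 = 750 + ((25.5 − 20)/7)·250 = 750 + 196.429 = 946.429.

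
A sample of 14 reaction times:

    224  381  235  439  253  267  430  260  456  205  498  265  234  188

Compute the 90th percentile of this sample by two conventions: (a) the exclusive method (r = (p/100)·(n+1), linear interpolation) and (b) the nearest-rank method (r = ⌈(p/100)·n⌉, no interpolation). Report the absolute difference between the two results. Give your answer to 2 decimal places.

21.00

Sorted: 188, 205, 224, 234, 235, 253, 260, 265, 267, 381, 430, 439, 456, 498.
n = 14.
(a) r = 13.5; between ranks 13 (456) and 14 (498): 477.
(b) the nearest-rank method: rank 13 → 456.
|477 − 456| = 21.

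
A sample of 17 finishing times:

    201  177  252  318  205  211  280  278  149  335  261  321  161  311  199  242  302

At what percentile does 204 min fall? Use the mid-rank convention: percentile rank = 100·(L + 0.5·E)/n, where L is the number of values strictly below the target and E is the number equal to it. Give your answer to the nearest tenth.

Sorted: 149, 161, 177, 199, 201, 205, 211, 242, 252, 261, 278, 280, 302, 311, 318, 321, 335.
Count below 204: L = 5; count equal: E = 0; n = 17.
Percentile rank = 100·(5 + 0.5·0)/17 = 100·5/17 = 29.41.

29.4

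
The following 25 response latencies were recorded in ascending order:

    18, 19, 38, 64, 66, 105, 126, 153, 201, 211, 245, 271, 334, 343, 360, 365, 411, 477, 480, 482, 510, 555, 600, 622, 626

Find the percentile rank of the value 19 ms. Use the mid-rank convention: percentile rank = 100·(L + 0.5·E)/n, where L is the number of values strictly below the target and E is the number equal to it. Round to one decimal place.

6.0

Count below 19: L = 1; count equal: E = 1; n = 25.
Percentile rank = 100·(1 + 0.5·1)/25 = 100·1.5/25 = 6.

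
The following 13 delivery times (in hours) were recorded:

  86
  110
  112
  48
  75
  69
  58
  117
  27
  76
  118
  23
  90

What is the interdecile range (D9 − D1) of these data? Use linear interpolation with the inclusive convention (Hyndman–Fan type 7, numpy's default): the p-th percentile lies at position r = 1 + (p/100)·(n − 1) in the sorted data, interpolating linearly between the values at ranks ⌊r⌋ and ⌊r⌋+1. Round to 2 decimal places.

Sorted: 23, 27, 48, 58, 69, 75, 76, 86, 90, 110, 112, 117, 118.
n = 13.
P10: r = 2.2; ranks 2–3 are 27, 48; interpolating gives 31.2.
P90: r = 11.8; ranks 11–12 are 112, 117; interpolating gives 116.
Difference: 116 − 31.2 = 84.8.

84.80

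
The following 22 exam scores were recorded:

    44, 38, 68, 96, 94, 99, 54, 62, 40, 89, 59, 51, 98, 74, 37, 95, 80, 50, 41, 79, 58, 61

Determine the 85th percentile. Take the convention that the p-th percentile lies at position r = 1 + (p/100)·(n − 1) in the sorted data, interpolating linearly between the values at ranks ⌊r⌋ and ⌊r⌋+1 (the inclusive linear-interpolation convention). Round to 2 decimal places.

Sorted: 37, 38, 40, 41, 44, 50, 51, 54, 58, 59, 61, 62, 68, 74, 79, 80, 89, 94, 95, 96, 98, 99.
n = 22.
r = 1 + (85/100)·(22 − 1) = 1 + 17.85 = 18.85.
Rank 18 is 94 and rank 19 is 95.
Interpolate: 94 + 0.85·(95 − 94) = 94 + 0.85·1 = 94.85.

94.85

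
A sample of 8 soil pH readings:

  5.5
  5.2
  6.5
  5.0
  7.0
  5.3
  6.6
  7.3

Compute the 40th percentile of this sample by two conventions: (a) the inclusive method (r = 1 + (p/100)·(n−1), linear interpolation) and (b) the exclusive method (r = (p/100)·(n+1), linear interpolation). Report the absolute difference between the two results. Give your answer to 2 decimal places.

0.04

Sorted: 5.0, 5.2, 5.3, 5.5, 6.5, 6.6, 7.0, 7.3.
n = 8.
(a) r = 3.8; between ranks 3 (5.3) and 4 (5.5): 5.46.
(b) r = 3.6; between ranks 3 (5.3) and 4 (5.5): 5.42.
|5.46 − 5.42| = 0.04.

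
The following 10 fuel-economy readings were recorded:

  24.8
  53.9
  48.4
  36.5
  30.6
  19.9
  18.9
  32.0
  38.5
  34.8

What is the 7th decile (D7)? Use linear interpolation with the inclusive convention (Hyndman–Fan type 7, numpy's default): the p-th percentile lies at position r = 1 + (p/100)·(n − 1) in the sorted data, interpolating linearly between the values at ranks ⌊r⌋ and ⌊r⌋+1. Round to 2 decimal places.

37.10

Sorted: 18.9, 19.9, 24.8, 30.6, 32.0, 34.8, 36.5, 38.5, 48.4, 53.9.
n = 10.
r = 1 + (70/100)·(10 − 1) = 1 + 6.3 = 7.3.
Rank 7 is 36.5 and rank 8 is 38.5.
Interpolate: 36.5 + 0.3·(38.5 − 36.5) = 36.5 + 0.3·2 = 37.1.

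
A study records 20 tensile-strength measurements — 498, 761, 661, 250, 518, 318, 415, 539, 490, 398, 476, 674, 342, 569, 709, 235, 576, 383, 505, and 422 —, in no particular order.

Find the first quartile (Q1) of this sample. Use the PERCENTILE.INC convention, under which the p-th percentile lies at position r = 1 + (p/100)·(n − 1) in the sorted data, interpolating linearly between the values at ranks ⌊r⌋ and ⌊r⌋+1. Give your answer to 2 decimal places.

394.25

Sorted: 235, 250, 318, 342, 383, 398, 415, 422, 476, 490, 498, 505, 518, 539, 569, 576, 661, 674, 709, 761.
n = 20.
r = 1 + (25/100)·(20 − 1) = 1 + 4.75 = 5.75.
Rank 5 is 383 and rank 6 is 398.
Interpolate: 383 + 0.75·(398 − 383) = 383 + 0.75·15 = 394.25.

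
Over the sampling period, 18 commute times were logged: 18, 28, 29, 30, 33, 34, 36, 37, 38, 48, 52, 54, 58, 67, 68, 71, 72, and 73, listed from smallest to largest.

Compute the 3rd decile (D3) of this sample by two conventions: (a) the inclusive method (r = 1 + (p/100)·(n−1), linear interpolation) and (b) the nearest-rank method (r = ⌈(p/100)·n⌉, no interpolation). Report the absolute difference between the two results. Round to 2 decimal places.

0.20

n = 18.
(a) r = 6.1; between ranks 6 (34) and 7 (36): 34.2.
(b) the nearest-rank method: rank 6 → 34.
|34.2 − 34| = 0.2.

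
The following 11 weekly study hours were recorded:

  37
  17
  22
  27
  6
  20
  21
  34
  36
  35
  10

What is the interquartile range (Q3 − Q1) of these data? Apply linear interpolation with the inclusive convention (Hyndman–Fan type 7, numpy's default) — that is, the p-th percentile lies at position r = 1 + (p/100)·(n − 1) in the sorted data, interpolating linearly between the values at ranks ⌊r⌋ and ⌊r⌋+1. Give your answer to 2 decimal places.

16.00

Sorted: 6, 10, 17, 20, 21, 22, 27, 34, 35, 36, 37.
n = 11.
P25: r = 3.5; ranks 3–4 are 17, 20; interpolating gives 18.5.
P75: r = 8.5; ranks 8–9 are 34, 35; interpolating gives 34.5.
Difference: 34.5 − 18.5 = 16.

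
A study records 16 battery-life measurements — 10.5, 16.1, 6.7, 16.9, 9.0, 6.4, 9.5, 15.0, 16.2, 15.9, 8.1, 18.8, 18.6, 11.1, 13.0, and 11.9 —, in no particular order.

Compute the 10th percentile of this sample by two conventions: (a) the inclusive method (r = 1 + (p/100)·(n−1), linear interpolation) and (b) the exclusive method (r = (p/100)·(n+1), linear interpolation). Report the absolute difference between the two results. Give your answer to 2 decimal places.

Sorted: 6.4, 6.7, 8.1, 9.0, 9.5, 10.5, 11.1, 11.9, 13.0, 15.0, 15.9, 16.1, 16.2, 16.9, 18.6, 18.8.
n = 16.
(a) r = 2.5; between ranks 2 (6.7) and 3 (8.1): 7.4.
(b) r = 1.7; between ranks 1 (6.4) and 2 (6.7): 6.61.
|7.4 − 6.61| = 0.79.

0.79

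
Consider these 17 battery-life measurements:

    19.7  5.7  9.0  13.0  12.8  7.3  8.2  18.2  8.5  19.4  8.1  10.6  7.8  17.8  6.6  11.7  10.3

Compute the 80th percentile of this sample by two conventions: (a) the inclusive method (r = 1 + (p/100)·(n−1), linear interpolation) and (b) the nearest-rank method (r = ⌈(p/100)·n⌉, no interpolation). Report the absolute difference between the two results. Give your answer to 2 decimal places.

Sorted: 5.7, 6.6, 7.3, 7.8, 8.1, 8.2, 8.5, 9.0, 10.3, 10.6, 11.7, 12.8, 13.0, 17.8, 18.2, 19.4, 19.7.
n = 17.
(a) r = 13.8; between ranks 13 (13.0) and 14 (17.8): 16.84.
(b) the nearest-rank method: rank 14 → 17.8.
|16.84 − 17.8| = 0.96.

0.96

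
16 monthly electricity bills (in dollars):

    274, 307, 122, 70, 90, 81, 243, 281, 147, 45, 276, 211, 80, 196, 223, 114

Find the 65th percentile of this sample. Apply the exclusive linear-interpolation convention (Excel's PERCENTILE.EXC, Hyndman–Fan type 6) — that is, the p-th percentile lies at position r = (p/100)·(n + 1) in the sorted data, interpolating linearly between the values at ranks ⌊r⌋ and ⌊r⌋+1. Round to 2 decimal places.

224.00

Sorted: 45, 70, 80, 81, 90, 114, 122, 147, 196, 211, 223, 243, 274, 276, 281, 307.
n = 16.
r = (65/100)·(16 + 1) = 11.05.
Rank 11 is 223 and rank 12 is 243.
Interpolate: 223 + 0.05·(243 − 223) = 223 + 0.05·20 = 224.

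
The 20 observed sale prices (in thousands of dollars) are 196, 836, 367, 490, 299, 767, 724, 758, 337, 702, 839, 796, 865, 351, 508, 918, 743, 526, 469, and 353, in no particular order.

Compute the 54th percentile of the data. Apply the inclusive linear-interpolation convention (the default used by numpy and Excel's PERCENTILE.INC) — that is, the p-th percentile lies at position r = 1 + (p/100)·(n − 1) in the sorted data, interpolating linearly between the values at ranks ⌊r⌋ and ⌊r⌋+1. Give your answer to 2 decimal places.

Sorted: 196, 299, 337, 351, 353, 367, 469, 490, 508, 526, 702, 724, 743, 758, 767, 796, 836, 839, 865, 918.
n = 20.
r = 1 + (54/100)·(20 − 1) = 1 + 10.26 = 11.26.
Rank 11 is 702 and rank 12 is 724.
Interpolate: 702 + 0.26·(724 − 702) = 702 + 0.26·22 = 707.72.

707.72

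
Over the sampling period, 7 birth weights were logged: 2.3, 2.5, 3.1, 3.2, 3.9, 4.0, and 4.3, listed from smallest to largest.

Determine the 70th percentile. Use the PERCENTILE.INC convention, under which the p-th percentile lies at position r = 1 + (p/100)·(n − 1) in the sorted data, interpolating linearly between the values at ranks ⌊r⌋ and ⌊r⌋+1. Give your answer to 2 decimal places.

n = 7.
r = 1 + (70/100)·(7 − 1) = 1 + 4.2 = 5.2.
Rank 5 is 3.9 and rank 6 is 4.0.
Interpolate: 3.9 + 0.2·(4.0 − 3.9) = 3.9 + 0.2·0.1 = 3.92.

3.92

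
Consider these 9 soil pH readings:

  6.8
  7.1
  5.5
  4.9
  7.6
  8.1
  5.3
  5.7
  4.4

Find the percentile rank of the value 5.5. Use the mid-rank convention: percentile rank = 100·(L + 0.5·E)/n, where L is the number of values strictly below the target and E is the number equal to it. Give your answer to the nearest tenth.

Sorted: 4.4, 4.9, 5.3, 5.5, 5.7, 6.8, 7.1, 7.6, 8.1.
Count below 5.5: L = 3; count equal: E = 1; n = 9.
Percentile rank = 100·(3 + 0.5·1)/9 = 100·3.5/9 = 38.89.

38.9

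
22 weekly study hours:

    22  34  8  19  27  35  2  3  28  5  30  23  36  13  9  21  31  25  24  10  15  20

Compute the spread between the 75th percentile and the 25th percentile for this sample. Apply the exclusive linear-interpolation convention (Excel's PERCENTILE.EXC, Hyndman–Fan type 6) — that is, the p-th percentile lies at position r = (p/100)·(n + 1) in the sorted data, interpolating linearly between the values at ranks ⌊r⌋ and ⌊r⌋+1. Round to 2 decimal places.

18.75

Sorted: 2, 3, 5, 8, 9, 10, 13, 15, 19, 20, 21, 22, 23, 24, 25, 27, 28, 30, 31, 34, 35, 36.
n = 22.
P25: r = 5.75; ranks 5–6 are 9, 10; interpolating gives 9.75.
P75: r = 17.25; ranks 17–18 are 28, 30; interpolating gives 28.5.
Difference: 28.5 − 9.75 = 18.75.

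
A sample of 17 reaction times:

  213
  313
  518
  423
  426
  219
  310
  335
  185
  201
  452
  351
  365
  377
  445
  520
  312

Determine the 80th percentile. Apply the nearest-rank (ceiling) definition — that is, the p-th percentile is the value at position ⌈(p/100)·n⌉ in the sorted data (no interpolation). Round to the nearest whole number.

445

Sorted: 185, 201, 213, 219, 310, 312, 313, 335, 351, 365, 377, 423, 426, 445, 452, 518, 520.
n = 17.
Position = ⌈80/100 · 17⌉ = ⌈13.6⌉ = 14.
The value at rank 14 is 445.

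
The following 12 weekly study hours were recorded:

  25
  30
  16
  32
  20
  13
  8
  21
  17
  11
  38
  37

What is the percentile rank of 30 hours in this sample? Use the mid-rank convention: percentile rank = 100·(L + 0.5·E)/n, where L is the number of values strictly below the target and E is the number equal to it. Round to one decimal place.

Sorted: 8, 11, 13, 16, 17, 20, 21, 25, 30, 32, 37, 38.
Count below 30: L = 8; count equal: E = 1; n = 12.
Percentile rank = 100·(8 + 0.5·1)/12 = 100·8.5/12 = 70.83.

70.8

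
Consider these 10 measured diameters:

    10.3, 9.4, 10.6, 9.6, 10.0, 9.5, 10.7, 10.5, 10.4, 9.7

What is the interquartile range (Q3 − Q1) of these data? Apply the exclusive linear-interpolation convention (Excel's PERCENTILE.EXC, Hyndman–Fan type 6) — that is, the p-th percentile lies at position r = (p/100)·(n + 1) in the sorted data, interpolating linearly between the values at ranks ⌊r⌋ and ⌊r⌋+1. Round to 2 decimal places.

Sorted: 9.4, 9.5, 9.6, 9.7, 10.0, 10.3, 10.4, 10.5, 10.6, 10.7.
n = 10.
P25: r = 2.75; ranks 2–3 are 9.5, 9.6; interpolating gives 9.575.
P75: r = 8.25; ranks 8–9 are 10.5, 10.6; interpolating gives 10.525.
Difference: 10.525 − 9.575 = 0.95.

0.95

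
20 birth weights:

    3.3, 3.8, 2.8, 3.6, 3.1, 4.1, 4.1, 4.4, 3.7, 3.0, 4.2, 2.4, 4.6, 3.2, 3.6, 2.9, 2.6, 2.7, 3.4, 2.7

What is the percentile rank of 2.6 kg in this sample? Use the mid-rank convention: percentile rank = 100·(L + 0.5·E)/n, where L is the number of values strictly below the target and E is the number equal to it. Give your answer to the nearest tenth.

Sorted: 2.4, 2.6, 2.7, 2.7, 2.8, 2.9, 3.0, 3.1, 3.2, 3.3, 3.4, 3.6, 3.6, 3.7, 3.8, 4.1, 4.1, 4.2, 4.4, 4.6.
Count below 2.6: L = 1; count equal: E = 1; n = 20.
Percentile rank = 100·(1 + 0.5·1)/20 = 100·1.5/20 = 7.5.

7.5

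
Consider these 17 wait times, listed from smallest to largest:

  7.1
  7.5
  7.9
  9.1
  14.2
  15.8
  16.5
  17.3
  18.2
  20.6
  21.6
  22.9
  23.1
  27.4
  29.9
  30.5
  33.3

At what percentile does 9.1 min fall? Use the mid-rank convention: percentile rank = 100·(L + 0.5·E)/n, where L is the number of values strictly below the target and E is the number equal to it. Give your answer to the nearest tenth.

20.6

Count below 9.1: L = 3; count equal: E = 1; n = 17.
Percentile rank = 100·(3 + 0.5·1)/17 = 100·3.5/17 = 20.59.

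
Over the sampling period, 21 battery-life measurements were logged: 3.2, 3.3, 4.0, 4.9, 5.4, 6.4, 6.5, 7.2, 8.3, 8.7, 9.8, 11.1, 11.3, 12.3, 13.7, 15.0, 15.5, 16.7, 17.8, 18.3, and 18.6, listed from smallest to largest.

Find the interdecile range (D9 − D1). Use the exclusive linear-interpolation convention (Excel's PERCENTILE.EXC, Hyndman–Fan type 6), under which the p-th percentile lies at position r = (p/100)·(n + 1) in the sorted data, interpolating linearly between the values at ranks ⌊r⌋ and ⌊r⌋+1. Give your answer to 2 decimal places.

n = 21.
P10: r = 2.2; ranks 2–3 are 3.3, 4.0; interpolating gives 3.44.
P90: r = 19.8; ranks 19–20 are 17.8, 18.3; interpolating gives 18.2.
Difference: 18.2 − 3.44 = 14.76.

14.76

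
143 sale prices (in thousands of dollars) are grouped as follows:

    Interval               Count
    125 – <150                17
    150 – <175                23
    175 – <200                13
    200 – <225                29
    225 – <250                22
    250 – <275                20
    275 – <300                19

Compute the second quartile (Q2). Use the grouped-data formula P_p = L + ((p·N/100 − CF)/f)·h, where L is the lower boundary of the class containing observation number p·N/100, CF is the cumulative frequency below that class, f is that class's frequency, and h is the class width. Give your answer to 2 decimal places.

215.95

N = 143; target position k = 50/100 · 143 = 71.5.
Cumulative frequencies: 17, 40, 53, 82, 104, 124, 143.
Observation 71.5 falls in the class 200 – <225.
L = 200, CF = 53, f = 29, h = 25.
P50 = 200 + ((71.5 − 53)/29)·25 = 200 + 15.9483 = 215.948.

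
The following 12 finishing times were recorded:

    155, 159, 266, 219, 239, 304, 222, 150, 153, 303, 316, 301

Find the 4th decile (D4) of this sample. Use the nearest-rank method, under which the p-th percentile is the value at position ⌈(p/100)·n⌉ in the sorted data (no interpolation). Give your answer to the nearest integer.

219

Sorted: 150, 153, 155, 159, 219, 222, 239, 266, 301, 303, 304, 316.
n = 12.
Position = ⌈40/100 · 12⌉ = ⌈4.8⌉ = 5.
The value at rank 5 is 219.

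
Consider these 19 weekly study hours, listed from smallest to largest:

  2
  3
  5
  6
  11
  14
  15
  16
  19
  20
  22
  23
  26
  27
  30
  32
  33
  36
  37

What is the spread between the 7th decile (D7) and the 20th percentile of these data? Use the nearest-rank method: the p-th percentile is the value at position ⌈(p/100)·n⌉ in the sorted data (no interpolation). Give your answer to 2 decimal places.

21.00

n = 19.
P20: rank ⌈20/100·19⌉ = 4 → 6.
P70: rank ⌈70/100·19⌉ = 14 → 27.
Difference: 27 − 6 = 21.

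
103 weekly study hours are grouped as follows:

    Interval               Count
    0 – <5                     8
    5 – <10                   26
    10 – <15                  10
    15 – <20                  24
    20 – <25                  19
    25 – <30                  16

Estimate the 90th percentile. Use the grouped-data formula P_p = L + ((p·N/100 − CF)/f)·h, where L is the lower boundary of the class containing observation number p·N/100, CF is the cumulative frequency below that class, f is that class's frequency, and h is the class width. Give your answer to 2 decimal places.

N = 103; target position k = 90/100 · 103 = 92.7.
Cumulative frequencies: 8, 34, 44, 68, 87, 103.
Observation 92.7 falls in the class 25 – <30.
L = 25, CF = 87, f = 16, h = 5.
P90 = 25 + ((92.7 − 87)/16)·5 = 25 + 1.78125 = 26.7812.

26.78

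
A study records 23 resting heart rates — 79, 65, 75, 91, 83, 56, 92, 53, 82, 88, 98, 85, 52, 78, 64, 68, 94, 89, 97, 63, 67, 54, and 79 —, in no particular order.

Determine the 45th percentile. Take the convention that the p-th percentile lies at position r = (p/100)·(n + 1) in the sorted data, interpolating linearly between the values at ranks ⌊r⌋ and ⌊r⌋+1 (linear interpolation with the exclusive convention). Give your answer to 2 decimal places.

77.40

Sorted: 52, 53, 54, 56, 63, 64, 65, 67, 68, 75, 78, 79, 79, 82, 83, 85, 88, 89, 91, 92, 94, 97, 98.
n = 23.
r = (45/100)·(23 + 1) = 10.8.
Rank 10 is 75 and rank 11 is 78.
Interpolate: 75 + 0.8·(78 − 75) = 75 + 0.8·3 = 77.4.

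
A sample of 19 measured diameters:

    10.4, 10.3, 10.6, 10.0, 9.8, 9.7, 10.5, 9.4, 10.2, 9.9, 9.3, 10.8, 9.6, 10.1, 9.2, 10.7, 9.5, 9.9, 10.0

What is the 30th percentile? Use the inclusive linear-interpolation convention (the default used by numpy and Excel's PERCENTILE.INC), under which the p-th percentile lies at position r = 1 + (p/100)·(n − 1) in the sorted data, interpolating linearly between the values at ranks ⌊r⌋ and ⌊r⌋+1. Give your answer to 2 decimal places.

Sorted: 9.2, 9.3, 9.4, 9.5, 9.6, 9.7, 9.8, 9.9, 9.9, 10.0, 10.0, 10.1, 10.2, 10.3, 10.4, 10.5, 10.6, 10.7, 10.8.
n = 19.
r = 1 + (30/100)·(19 − 1) = 1 + 5.4 = 6.4.
Rank 6 is 9.7 and rank 7 is 9.8.
Interpolate: 9.7 + 0.4·(9.8 − 9.7) = 9.7 + 0.4·0.1 = 9.74.

9.74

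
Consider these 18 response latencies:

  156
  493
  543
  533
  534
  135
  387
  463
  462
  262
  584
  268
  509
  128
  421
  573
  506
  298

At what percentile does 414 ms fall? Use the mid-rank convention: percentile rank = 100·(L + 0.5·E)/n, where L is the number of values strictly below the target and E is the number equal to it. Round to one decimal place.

38.9

Sorted: 128, 135, 156, 262, 268, 298, 387, 421, 462, 463, 493, 506, 509, 533, 534, 543, 573, 584.
Count below 414: L = 7; count equal: E = 0; n = 18.
Percentile rank = 100·(7 + 0.5·0)/18 = 100·7/18 = 38.89.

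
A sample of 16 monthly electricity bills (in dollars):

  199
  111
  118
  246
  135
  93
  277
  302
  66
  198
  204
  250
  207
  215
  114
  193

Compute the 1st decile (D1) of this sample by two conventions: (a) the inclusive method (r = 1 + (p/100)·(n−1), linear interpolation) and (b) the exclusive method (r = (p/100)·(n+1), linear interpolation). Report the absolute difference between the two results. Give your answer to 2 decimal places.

17.10

Sorted: 66, 93, 111, 114, 118, 135, 193, 198, 199, 204, 207, 215, 246, 250, 277, 302.
n = 16.
(a) r = 2.5; between ranks 2 (93) and 3 (111): 102.
(b) r = 1.7; between ranks 1 (66) and 2 (93): 84.9.
|102 − 84.9| = 17.1.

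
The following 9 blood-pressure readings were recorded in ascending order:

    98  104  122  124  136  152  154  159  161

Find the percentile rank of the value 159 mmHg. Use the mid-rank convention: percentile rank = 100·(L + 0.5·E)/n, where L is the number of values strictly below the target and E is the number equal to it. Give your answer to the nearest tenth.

Count below 159: L = 7; count equal: E = 1; n = 9.
Percentile rank = 100·(7 + 0.5·1)/9 = 100·7.5/9 = 83.33.

83.3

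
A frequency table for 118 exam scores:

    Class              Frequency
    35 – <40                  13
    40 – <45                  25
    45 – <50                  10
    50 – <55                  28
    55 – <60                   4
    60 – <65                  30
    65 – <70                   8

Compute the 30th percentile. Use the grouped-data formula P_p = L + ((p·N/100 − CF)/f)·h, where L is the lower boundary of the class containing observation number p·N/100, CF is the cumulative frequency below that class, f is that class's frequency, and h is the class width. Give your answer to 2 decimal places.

N = 118; target position k = 30/100 · 118 = 35.4.
Cumulative frequencies: 13, 38, 48, 76, 80, 110, 118.
Observation 35.4 falls in the class 40 – <45.
L = 40, CF = 13, f = 25, h = 5.
P30 = 40 + ((35.4 − 13)/25)·5 = 40 + 4.48 = 44.48.

44.48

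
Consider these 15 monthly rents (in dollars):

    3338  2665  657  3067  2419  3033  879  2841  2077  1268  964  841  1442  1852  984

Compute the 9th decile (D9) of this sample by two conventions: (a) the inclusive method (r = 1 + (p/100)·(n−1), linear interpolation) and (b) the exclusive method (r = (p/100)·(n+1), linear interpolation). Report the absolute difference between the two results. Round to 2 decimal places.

122.00

Sorted: 657, 841, 879, 964, 984, 1268, 1442, 1852, 2077, 2419, 2665, 2841, 3033, 3067, 3338.
n = 15.
(a) r = 13.6; between ranks 13 (3033) and 14 (3067): 3053.4.
(b) r = 14.4; between ranks 14 (3067) and 15 (3338): 3175.4.
|3053.4 − 3175.4| = 122.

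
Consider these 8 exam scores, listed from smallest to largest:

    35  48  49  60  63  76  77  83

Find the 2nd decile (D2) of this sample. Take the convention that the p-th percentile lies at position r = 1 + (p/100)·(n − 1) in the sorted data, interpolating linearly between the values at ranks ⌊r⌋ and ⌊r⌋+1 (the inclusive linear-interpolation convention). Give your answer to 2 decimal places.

n = 8.
r = 1 + (20/100)·(8 − 1) = 1 + 1.4 = 2.4.
Rank 2 is 48 and rank 3 is 49.
Interpolate: 48 + 0.4·(49 − 48) = 48 + 0.4·1 = 48.4.

48.40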